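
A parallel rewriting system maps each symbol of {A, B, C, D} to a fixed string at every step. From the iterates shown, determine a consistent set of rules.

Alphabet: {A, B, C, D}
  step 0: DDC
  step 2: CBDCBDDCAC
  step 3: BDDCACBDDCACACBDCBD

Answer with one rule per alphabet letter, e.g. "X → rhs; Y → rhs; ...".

A->C, B->DC, C->BD, D->AC

  step 2 ⇒ step 3: CBDCBDDCAC ⇒ BD·DC·AC·BD·DC·AC·AC·BD·C·BD
    A ↦ C
    B ↦ DC
    C ↦ BD
    D ↦ AC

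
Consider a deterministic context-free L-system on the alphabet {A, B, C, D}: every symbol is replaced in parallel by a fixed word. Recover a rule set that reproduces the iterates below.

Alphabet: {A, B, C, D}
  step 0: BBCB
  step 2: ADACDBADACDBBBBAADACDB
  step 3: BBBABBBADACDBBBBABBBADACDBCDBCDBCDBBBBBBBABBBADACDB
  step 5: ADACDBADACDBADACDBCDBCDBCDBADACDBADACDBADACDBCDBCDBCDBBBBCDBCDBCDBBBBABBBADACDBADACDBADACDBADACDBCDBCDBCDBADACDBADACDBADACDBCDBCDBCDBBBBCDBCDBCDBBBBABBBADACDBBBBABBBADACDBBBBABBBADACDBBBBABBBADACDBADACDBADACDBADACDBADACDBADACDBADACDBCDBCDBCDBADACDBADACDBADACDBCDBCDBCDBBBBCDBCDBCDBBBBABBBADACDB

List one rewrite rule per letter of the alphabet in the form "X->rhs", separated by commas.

  step 2 ⇒ step 3: ADACDBADACDBBBBAADACDB ⇒ BBB·A·BBB·AD·A·CDB·BBB·A·BBB·AD·A·CDB·CDB·CDB·CDB·BBB·BBB·A·BBB·AD·A·CDB
    A ↦ BBB
    B ↦ CDB
    C ↦ AD
    D ↦ A

A->BBB, B->CDB, C->AD, D->A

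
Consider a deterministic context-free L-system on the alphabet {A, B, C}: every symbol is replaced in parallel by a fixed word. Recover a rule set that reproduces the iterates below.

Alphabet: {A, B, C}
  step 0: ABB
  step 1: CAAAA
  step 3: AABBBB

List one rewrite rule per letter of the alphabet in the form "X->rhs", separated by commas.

  step 0 ⇒ step 1: ABB ⇒ C·AA·AA
    A ↦ C
    B ↦ AA
    C ↦ B  (constrained at step 1)

A->C, B->AA, C->B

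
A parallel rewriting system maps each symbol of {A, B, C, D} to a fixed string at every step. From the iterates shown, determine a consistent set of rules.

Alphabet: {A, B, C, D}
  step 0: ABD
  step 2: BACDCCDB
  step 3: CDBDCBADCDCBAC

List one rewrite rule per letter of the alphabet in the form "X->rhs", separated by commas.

A->DB, B->C, C->DC, D->BA

  step 2 ⇒ step 3: BACDCCDB ⇒ C·DB·DC·BA·DC·DC·BA·C
    A ↦ DB
    B ↦ C
    C ↦ DC
    D ↦ BA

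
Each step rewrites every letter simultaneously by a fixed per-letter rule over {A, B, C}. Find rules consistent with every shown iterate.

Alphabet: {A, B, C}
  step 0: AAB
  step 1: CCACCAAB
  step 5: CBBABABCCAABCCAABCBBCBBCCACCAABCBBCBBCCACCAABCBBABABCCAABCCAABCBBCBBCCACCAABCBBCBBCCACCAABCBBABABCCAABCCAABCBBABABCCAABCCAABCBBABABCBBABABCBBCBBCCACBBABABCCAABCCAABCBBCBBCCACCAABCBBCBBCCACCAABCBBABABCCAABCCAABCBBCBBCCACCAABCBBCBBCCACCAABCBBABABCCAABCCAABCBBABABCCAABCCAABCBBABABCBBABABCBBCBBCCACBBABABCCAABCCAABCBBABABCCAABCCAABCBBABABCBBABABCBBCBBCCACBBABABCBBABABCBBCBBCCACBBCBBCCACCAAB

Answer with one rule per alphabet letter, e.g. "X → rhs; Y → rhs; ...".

  step 0 ⇒ step 1: AAB ⇒ CCA·CCA·AB
    A ↦ CCA
    B ↦ AB
    C ↦ CBB  (constrained at step 1)

A->CCA, B->AB, C->CBB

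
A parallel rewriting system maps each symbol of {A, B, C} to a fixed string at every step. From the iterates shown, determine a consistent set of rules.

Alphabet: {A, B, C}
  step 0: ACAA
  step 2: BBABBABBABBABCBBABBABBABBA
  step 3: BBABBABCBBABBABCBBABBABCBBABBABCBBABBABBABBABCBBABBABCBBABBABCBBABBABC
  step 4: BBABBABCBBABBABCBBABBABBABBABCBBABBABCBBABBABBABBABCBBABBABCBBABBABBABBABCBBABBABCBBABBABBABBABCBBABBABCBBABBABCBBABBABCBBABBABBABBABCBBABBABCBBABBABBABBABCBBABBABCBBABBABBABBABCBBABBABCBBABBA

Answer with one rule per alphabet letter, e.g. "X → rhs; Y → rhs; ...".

  step 3 ⇒ step 4: BBABBABCBBABBABCBBABBABCBBABBABCBBABBABBABBABCBBABBABCBBABBABCBBABBABC ⇒ BBA·BBA·BC·BBA·BBA·BC·BBA·BBA·BBA·BBA·BC·BBA·BBA·BC·BBA·BBA·BBA·BBA·BC·BBA·BBA·BC·BBA·BBA·BBA·BBA·BC·BBA·BBA·BC·BBA·BBA·BBA·BBA·BC·BBA·BBA·BC·BBA·BBA·BC·BBA·BBA·BC·BBA·BBA·BBA·BBA·BC·BBA·BBA·BC·BBA·BBA·BBA·BBA·BC·BBA·BBA·BC·BBA·BBA·BBA·BBA·BC·BBA·BBA·BC·BBA·BBA
    A ↦ BC
    B ↦ BBA
    C ↦ BBA

A->BC, B->BBA, C->BBA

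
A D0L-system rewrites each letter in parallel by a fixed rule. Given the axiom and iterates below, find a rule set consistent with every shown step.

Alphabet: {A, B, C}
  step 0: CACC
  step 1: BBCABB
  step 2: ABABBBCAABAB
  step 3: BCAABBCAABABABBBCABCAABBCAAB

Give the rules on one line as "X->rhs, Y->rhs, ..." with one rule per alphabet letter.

  step 2 ⇒ step 3: ABABBBCAABAB ⇒ BCA·AB·BCA·AB·AB·AB·B·BCA·BCA·AB·BCA·AB
    A ↦ BCA
    B ↦ AB
    C ↦ B

A->BCA, B->AB, C->B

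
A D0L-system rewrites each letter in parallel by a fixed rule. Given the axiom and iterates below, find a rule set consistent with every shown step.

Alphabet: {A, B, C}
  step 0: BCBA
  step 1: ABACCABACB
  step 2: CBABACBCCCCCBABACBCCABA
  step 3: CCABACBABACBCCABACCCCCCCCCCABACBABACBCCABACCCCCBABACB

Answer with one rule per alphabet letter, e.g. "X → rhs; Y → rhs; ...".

  step 2 ⇒ step 3: CBABACBCCCCCBABACBCCABA ⇒ CC·ABA·CB·ABA·CB·CC·ABA·CC·CC·CC·CC·CC·ABA·CB·ABA·CB·CC·ABA·CC·CC·CB·ABA·CB
    A ↦ CB
    B ↦ ABA
    C ↦ CC

A->CB, B->ABA, C->CC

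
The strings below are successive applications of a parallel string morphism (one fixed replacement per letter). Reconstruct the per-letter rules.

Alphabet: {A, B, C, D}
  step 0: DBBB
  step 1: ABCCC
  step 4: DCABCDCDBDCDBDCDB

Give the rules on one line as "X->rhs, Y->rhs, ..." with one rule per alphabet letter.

  step 0 ⇒ step 1: DBBB ⇒ AB·C·C·C
    B ↦ C
    D ↦ AB
    A ↦ D  (constrained at step 1)
    C ↦ DB  (constrained at step 1)

A->D, B->C, C->DB, D->AB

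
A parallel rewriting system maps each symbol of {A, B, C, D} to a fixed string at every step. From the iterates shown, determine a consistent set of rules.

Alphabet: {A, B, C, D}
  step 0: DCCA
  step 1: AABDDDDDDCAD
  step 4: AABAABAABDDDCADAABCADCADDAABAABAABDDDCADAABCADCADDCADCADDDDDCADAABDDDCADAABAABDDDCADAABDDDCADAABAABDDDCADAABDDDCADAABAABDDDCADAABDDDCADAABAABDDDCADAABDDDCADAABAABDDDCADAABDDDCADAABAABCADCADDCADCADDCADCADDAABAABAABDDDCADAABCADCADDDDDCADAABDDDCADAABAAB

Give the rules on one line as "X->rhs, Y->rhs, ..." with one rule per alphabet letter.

  step 0 ⇒ step 1: DCCA ⇒ AAB·DDD·DDD·CAD
    A ↦ CAD
    C ↦ DDD
    D ↦ AAB
    B ↦ D  (constrained at step 1)

A->CAD, B->D, C->DDD, D->AAB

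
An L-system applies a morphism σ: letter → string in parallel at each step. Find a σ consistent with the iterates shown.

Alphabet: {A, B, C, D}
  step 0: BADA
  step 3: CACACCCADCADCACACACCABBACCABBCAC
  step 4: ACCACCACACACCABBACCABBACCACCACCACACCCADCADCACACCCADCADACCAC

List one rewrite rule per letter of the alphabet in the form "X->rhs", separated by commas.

A->C, B->CAD, C->AC, D->ABB

  step 3 ⇒ step 4: CACACCCADCADCACACACCABBACCABBCAC ⇒ AC·C·AC·C·AC·AC·AC·C·ABB·AC·C·ABB·AC·C·AC·C·AC·C·AC·AC·C·CAD·CAD·C·AC·AC·C·CAD·CAD·AC·C·AC
    A ↦ C
    B ↦ CAD
    C ↦ AC
    D ↦ ABB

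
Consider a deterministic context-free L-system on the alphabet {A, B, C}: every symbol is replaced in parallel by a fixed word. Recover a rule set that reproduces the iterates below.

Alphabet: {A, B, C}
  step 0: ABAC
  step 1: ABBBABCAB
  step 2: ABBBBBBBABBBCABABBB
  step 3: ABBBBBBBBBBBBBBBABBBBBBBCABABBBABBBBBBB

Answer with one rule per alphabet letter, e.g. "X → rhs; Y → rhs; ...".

  step 2 ⇒ step 3: ABBBBBBBABBBCABABBB ⇒ AB·BB·BB·BB·BB·BB·BB·BB·AB·BB·BB·BB·CAB·AB·BB·AB·BB·BB·BB
    A ↦ AB
    B ↦ BB
    C ↦ CAB

A->AB, B->BB, C->CAB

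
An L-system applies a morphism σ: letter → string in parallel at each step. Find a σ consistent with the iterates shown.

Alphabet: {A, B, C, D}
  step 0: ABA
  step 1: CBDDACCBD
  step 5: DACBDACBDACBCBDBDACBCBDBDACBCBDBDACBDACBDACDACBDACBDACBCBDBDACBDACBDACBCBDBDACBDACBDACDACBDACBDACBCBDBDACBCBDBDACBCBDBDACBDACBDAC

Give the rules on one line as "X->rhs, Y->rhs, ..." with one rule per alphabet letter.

A->CBD, B->DAC, C->B, D->B

  step 0 ⇒ step 1: ABA ⇒ CBD·DAC·CBD
    A ↦ CBD
    B ↦ DAC
    C ↦ B  (constrained at step 1)
    D ↦ B  (constrained at step 1)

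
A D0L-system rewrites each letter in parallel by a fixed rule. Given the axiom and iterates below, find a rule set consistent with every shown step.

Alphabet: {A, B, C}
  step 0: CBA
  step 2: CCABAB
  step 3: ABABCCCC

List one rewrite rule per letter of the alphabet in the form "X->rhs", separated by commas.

  step 2 ⇒ step 3: CCABAB ⇒ AB·AB·C·C·C·C
    A ↦ C
    B ↦ C
    C ↦ AB

A->C, B->C, C->AB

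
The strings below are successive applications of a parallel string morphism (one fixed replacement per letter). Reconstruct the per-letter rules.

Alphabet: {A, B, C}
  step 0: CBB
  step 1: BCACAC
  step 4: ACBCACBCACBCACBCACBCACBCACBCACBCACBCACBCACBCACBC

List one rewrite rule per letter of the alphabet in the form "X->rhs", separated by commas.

  step 0 ⇒ step 1: CBB ⇒ BC·AC·AC
    B ↦ AC
    C ↦ BC
    A ↦ AC  (constrained at step 1)

A->AC, B->AC, C->BC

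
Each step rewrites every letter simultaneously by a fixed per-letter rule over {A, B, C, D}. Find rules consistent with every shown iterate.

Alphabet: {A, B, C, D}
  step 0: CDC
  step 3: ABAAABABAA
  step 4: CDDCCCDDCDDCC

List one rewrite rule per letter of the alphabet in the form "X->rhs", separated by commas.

A->C, B->DD, C->AB, D->A

  step 3 ⇒ step 4: ABAAABABAA ⇒ C·DD·C·C·C·DD·C·DD·C·C
    A ↦ C
    B ↦ DD
    C ↦ AB  (constrained at step 0)
    D ↦ A  (constrained at step 0)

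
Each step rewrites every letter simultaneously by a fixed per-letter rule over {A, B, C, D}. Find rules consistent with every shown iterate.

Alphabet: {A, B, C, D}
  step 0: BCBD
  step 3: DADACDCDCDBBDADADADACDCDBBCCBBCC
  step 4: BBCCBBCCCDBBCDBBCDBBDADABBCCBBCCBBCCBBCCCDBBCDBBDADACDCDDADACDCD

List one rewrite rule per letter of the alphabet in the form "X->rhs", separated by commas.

A->CC, B->DA, C->CD, D->BB

  step 3 ⇒ step 4: DADACDCDCDBBDADADADACDCDBBCCBBCC ⇒ BB·CC·BB·CC·CD·BB·CD·BB·CD·BB·DA·DA·BB·CC·BB·CC·BB·CC·BB·CC·CD·BB·CD·BB·DA·DA·CD·CD·DA·DA·CD·CD
    A ↦ CC
    B ↦ DA
    C ↦ CD
    D ↦ BB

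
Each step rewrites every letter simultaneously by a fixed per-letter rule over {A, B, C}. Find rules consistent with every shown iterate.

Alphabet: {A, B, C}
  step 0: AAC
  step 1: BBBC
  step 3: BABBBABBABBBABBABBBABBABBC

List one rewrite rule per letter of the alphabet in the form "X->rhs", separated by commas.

  step 0 ⇒ step 1: AAC ⇒ B·B·BC
    A ↦ B
    C ↦ BC
    B ↦ BAB  (constrained at step 1)

A->B, B->BAB, C->BC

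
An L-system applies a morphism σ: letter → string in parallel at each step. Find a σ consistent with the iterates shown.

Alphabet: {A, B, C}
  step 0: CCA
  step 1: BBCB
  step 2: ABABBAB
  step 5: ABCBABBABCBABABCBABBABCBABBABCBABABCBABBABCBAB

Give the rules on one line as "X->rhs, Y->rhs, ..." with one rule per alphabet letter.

  step 1 ⇒ step 2: BBCB ⇒ AB·AB·B·AB
    B ↦ AB
    C ↦ B
  step 0 ⇒ step 1: CCA ⇒ B·B·CB
    A ↦ CB

A->CB, B->AB, C->B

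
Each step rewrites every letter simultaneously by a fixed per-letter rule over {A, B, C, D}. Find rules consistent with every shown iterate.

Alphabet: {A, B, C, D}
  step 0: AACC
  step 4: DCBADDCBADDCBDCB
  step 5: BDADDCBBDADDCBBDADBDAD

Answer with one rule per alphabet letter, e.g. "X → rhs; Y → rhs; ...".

A->DC, B->AD, C->D, D->B

  step 4 ⇒ step 5: DCBADDCBADDCBDCB ⇒ B·D·AD·DC·B·B·D·AD·DC·B·B·D·AD·B·D·AD
    A ↦ DC
    B ↦ AD
    C ↦ D
    D ↦ B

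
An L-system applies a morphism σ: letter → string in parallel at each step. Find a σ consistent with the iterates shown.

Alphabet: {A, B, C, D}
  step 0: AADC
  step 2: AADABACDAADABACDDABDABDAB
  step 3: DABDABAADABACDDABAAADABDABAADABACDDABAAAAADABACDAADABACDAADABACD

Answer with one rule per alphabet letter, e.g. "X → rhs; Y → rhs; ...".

A->DAB, B->ACD, C->A, D->AA

  step 2 ⇒ step 3: AADABACDAADABACDDABDABDAB ⇒ DAB·DAB·AA·DAB·ACD·DAB·A·AA·DAB·DAB·AA·DAB·ACD·DAB·A·AA·AA·DAB·ACD·AA·DAB·ACD·AA·DAB·ACD
    A ↦ DAB
    B ↦ ACD
    C ↦ A
    D ↦ AA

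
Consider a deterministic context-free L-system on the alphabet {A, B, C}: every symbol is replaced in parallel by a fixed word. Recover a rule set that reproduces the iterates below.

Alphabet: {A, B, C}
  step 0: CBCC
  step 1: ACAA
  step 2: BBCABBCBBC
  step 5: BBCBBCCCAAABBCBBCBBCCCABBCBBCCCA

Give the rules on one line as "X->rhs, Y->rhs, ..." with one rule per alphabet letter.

  step 1 ⇒ step 2: ACAA ⇒ BBC·A·BBC·BBC
    A ↦ BBC
    C ↦ A
  step 0 ⇒ step 1: CBCC ⇒ A·C·A·A
    B ↦ C

A->BBC, B->C, C->A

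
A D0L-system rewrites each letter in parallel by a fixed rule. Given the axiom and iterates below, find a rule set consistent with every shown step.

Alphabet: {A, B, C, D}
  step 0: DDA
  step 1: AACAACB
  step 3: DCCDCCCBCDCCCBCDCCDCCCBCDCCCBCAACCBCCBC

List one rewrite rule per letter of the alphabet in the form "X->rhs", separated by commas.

A->B, B->DCC, C->CBC, D->AAC

  step 0 ⇒ step 1: DDA ⇒ AAC·AAC·B
    A ↦ B
    D ↦ AAC
    B ↦ DCC  (constrained at step 1)
    C ↦ CBC  (constrained at step 1)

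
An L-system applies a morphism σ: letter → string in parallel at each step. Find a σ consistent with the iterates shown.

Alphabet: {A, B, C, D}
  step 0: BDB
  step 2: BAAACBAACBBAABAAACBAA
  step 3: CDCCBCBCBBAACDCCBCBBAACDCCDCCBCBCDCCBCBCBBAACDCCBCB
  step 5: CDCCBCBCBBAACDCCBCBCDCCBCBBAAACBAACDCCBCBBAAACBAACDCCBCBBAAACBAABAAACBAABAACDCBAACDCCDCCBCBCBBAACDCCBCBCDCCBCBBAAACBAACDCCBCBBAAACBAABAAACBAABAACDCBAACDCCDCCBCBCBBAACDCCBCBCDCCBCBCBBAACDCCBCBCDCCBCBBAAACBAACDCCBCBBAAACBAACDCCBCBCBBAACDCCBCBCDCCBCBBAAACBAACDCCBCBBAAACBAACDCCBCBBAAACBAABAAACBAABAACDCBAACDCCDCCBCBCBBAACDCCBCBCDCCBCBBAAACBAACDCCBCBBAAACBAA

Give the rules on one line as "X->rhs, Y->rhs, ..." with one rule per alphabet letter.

  step 2 ⇒ step 3: BAAACBAACBBAABAAACBAA ⇒ CDC·CB·CB·CB·BAA·CDC·CB·CB·BAA·CDC·CDC·CB·CB·CDC·CB·CB·CB·BAA·CDC·CB·CB
    A ↦ CB
    B ↦ CDC
    C ↦ BAA
    D ↦ AC  (constrained at step 0)

A->CB, B->CDC, C->BAA, D->AC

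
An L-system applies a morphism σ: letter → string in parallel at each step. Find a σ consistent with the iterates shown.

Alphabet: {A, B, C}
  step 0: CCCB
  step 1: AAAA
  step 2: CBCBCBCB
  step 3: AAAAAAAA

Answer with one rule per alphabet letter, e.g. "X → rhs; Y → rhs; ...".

A->CB, B->A, C->A

  step 2 ⇒ step 3: CBCBCBCB ⇒ A·A·A·A·A·A·A·A
    B ↦ A
    C ↦ A
  step 1 ⇒ step 2: AAAA ⇒ CB·CB·CB·CB
    A ↦ CB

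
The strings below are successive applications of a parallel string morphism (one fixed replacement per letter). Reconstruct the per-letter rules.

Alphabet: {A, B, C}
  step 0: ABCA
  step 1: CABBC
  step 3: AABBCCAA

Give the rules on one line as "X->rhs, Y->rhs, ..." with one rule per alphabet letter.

A->C, B->A, C->BB

  step 0 ⇒ step 1: ABCA ⇒ C·A·BB·C
    A ↦ C
    B ↦ A
    C ↦ BB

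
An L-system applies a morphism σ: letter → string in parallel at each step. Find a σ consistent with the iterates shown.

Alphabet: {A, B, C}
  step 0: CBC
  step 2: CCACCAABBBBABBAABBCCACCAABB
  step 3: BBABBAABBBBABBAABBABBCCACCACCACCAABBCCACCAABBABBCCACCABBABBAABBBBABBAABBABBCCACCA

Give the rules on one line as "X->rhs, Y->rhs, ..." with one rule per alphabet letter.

  step 2 ⇒ step 3: CCACCAABBBBABBAABBCCACCAABB ⇒ BBA·BBA·ABB·BBA·BBA·ABB·ABB·CCA·CCA·CCA·CCA·ABB·CCA·CCA·ABB·ABB·CCA·CCA·BBA·BBA·ABB·BBA·BBA·ABB·ABB·CCA·CCA
    A ↦ ABB
    B ↦ CCA
    C ↦ BBA

A->ABB, B->CCA, C->BBA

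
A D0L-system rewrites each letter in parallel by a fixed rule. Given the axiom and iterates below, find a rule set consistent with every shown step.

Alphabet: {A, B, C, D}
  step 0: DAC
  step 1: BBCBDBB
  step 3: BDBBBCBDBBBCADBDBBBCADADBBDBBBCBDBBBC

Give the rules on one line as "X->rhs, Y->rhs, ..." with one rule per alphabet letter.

A->BDB, B->AD, C->B, D->BBC

  step 0 ⇒ step 1: DAC ⇒ BBC·BDB·B
    A ↦ BDB
    C ↦ B
    D ↦ BBC
    B ↦ AD  (constrained at step 1)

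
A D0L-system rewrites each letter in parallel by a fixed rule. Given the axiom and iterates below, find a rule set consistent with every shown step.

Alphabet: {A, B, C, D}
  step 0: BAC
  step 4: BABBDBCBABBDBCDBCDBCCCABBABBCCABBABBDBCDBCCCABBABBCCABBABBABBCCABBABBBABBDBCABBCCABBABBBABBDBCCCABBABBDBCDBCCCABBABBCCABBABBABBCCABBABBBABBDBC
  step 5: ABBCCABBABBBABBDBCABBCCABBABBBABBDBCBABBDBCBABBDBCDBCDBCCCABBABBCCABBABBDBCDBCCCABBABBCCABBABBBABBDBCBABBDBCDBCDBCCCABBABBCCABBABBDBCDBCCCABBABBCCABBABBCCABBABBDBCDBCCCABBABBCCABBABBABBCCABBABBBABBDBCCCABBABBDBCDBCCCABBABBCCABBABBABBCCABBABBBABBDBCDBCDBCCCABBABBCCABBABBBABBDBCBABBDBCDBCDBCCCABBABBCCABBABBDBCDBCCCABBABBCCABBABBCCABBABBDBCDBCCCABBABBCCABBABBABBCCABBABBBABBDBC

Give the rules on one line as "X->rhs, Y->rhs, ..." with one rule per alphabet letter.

  step 4 ⇒ step 5: BABBDBCBABBDBCDBCDBCCCABBABBCCABBABBDBCDBCCCABBABBCCABBABBABBCCABBABBBABBDBCABBCCABBABBBABBDBCCCABBABBDBCDBCCCABBABBCCABBABBABBCCABBABBBABBDBC ⇒ ABB·CC·ABB·ABB·B·ABB·DBC·ABB·CC·ABB·ABB·B·ABB·DBC·B·ABB·DBC·B·ABB·DBC·DBC·DBC·CC·ABB·ABB·CC·ABB·ABB·DBC·DBC·CC·ABB·ABB·CC·ABB·ABB·B·ABB·DBC·B·ABB·DBC·DBC·DBC·CC·ABB·ABB·CC·ABB·ABB·DBC·DBC·CC·ABB·ABB·CC·ABB·ABB·CC·ABB·ABB·DBC·DBC·CC·ABB·ABB·CC·ABB·ABB·ABB·CC·ABB·ABB·B·ABB·DBC·CC·ABB·ABB·DBC·DBC·CC·ABB·ABB·CC·ABB·ABB·ABB·CC·ABB·ABB·B·ABB·DBC·DBC·DBC·CC·ABB·ABB·CC·ABB·ABB·B·ABB·DBC·B·ABB·DBC·DBC·DBC·CC·ABB·ABB·CC·ABB·ABB·DBC·DBC·CC·ABB·ABB·CC·ABB·ABB·CC·ABB·ABB·DBC·DBC·CC·ABB·ABB·CC·ABB·ABB·ABB·CC·ABB·ABB·B·ABB·DBC
    A ↦ CC
    B ↦ ABB
    C ↦ DBC
    D ↦ B

A->CC, B->ABB, C->DBC, D->B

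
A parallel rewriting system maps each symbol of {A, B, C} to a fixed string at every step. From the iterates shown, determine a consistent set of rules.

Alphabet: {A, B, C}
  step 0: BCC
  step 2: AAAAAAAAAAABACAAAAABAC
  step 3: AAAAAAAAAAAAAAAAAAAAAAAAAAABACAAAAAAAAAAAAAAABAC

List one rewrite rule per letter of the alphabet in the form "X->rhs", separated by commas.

A->AA, B->AAA, C->BAC

  step 2 ⇒ step 3: AAAAAAAAAAABACAAAAABAC ⇒ AA·AA·AA·AA·AA·AA·AA·AA·AA·AA·AA·AAA·AA·BAC·AA·AA·AA·AA·AA·AAA·AA·BAC
    A ↦ AA
    B ↦ AAA
    C ↦ BAC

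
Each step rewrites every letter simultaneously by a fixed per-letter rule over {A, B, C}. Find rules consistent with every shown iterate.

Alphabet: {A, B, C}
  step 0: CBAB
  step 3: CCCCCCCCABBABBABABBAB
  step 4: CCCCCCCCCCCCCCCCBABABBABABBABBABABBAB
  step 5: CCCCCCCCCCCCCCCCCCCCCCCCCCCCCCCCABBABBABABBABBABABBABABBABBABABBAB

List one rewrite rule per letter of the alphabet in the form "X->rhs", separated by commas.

  step 4 ⇒ step 5: CCCCCCCCCCCCCCCCBABABBABABBABBABABBAB ⇒ CC·CC·CC·CC·CC·CC·CC·CC·CC·CC·CC·CC·CC·CC·CC·CC·AB·B·AB·B·AB·AB·B·AB·B·AB·AB·B·AB·AB·B·AB·B·AB·AB·B·AB
    A ↦ B
    B ↦ AB
    C ↦ CC

A->B, B->AB, C->CC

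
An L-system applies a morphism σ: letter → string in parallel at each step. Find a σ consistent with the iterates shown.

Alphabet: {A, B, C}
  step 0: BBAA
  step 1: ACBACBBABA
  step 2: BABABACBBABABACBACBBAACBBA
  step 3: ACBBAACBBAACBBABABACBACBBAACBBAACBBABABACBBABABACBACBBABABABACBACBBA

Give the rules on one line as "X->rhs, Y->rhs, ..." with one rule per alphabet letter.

A->BA, B->ACB, C->BAB

  step 2 ⇒ step 3: BABABACBBABABACBACBBAACBBA ⇒ ACB·BA·ACB·BA·ACB·BA·BAB·ACB·ACB·BA·ACB·BA·ACB·BA·BAB·ACB·BA·BAB·ACB·ACB·BA·BA·BAB·ACB·ACB·BA
    A ↦ BA
    B ↦ ACB
    C ↦ BAB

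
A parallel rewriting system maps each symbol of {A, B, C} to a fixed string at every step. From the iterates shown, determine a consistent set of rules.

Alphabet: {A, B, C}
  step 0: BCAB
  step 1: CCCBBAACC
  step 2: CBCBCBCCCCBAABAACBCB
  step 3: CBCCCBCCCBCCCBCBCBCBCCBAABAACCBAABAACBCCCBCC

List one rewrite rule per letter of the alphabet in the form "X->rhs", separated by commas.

A->BAA, B->CC, C->CB

  step 2 ⇒ step 3: CBCBCBCCCCBAABAACBCB ⇒ CB·CC·CB·CC·CB·CC·CB·CB·CB·CB·CC·BAA·BAA·CC·BAA·BAA·CB·CC·CB·CC
    A ↦ BAA
    B ↦ CC
    C ↦ CB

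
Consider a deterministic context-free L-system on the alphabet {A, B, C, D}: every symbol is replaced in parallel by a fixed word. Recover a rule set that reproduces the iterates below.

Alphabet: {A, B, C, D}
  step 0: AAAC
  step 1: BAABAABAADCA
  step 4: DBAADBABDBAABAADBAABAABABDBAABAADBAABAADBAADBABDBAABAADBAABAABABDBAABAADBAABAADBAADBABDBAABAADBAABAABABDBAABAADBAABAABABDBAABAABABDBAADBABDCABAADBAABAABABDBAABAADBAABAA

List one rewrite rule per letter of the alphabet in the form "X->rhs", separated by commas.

A->BAA, B->D, C->DCA, D->BAB

  step 0 ⇒ step 1: AAAC ⇒ BAA·BAA·BAA·DCA
    A ↦ BAA
    C ↦ DCA
    B ↦ D  (constrained at step 1)
    D ↦ BAB  (constrained at step 1)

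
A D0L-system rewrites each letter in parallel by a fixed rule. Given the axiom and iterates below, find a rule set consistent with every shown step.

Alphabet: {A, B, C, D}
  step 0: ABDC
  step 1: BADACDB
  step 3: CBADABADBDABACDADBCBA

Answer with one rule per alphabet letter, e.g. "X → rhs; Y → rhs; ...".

  step 0 ⇒ step 1: ABDC ⇒ BA·DA·C·DB
    A ↦ BA
    B ↦ DA
    C ↦ DB
    D ↦ C

A->BA, B->DA, C->DB, D->C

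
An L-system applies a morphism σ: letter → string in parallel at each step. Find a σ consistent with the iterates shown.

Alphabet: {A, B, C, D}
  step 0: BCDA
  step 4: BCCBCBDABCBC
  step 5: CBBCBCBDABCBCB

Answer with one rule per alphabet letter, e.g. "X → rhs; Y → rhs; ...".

A->DAB, B->C, C->B, D->B

  step 4 ⇒ step 5: BCCBCBDABCBC ⇒ C·B·B·C·B·C·B·DAB·C·B·C·B
    A ↦ DAB
    B ↦ C
    C ↦ B
    D ↦ B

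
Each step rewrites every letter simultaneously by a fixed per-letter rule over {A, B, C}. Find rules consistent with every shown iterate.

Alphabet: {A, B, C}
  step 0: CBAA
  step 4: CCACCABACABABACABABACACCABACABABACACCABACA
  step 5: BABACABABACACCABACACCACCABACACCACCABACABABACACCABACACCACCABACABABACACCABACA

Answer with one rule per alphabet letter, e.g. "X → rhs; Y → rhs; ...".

  step 4 ⇒ step 5: CCACCABACABABACABABACACCABACABABACACCABACA ⇒ BA·BA·CA·BA·BA·CA·C·CA·BA·CA·C·CA·C·CA·BA·CA·C·CA·C·CA·BA·CA·BA·BA·CA·C·CA·BA·CA·C·CA·C·CA·BA·CA·BA·BA·CA·C·CA·BA·CA
    A ↦ CA
    B ↦ C
    C ↦ BA

A->CA, B->C, C->BA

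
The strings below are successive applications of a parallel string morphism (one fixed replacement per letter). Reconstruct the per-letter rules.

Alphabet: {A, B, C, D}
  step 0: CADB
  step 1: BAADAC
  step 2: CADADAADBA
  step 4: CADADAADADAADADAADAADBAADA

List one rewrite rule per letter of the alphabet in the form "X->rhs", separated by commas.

  step 1 ⇒ step 2: BAADAC ⇒ C·AD·AD·A·AD·BA
    A ↦ AD
    B ↦ C
    C ↦ BA
    D ↦ A

A->AD, B->C, C->BA, D->A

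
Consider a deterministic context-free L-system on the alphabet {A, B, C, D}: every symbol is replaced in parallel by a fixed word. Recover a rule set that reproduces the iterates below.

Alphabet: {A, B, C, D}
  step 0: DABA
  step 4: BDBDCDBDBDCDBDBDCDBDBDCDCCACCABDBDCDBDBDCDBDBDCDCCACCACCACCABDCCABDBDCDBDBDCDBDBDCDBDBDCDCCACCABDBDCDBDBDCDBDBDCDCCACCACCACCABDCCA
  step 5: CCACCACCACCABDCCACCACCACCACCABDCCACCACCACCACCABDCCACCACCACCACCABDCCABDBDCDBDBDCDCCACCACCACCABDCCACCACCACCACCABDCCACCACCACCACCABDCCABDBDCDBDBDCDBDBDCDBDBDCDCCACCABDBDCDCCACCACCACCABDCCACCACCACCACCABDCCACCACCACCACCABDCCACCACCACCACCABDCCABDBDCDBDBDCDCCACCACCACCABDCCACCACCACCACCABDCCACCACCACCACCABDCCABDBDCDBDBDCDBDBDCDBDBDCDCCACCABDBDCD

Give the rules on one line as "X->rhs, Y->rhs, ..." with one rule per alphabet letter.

A->CD, B->CCA, C->BD, D->CCA

  step 4 ⇒ step 5: BDBDCDBDBDCDBDBDCDBDBDCDCCACCABDBDCDBDBDCDBDBDCDCCACCACCACCABDCCABDBDCDBDBDCDBDBDCDBDBDCDCCACCABDBDCDBDBDCDBDBDCDCCACCACCACCABDCCA ⇒ CCA·CCA·CCA·CCA·BD·CCA·CCA·CCA·CCA·CCA·BD·CCA·CCA·CCA·CCA·CCA·BD·CCA·CCA·CCA·CCA·CCA·BD·CCA·BD·BD·CD·BD·BD·CD·CCA·CCA·CCA·CCA·BD·CCA·CCA·CCA·CCA·CCA·BD·CCA·CCA·CCA·CCA·CCA·BD·CCA·BD·BD·CD·BD·BD·CD·BD·BD·CD·BD·BD·CD·CCA·CCA·BD·BD·CD·CCA·CCA·CCA·CCA·BD·CCA·CCA·CCA·CCA·CCA·BD·CCA·CCA·CCA·CCA·CCA·BD·CCA·CCA·CCA·CCA·CCA·BD·CCA·BD·BD·CD·BD·BD·CD·CCA·CCA·CCA·CCA·BD·CCA·CCA·CCA·CCA·CCA·BD·CCA·CCA·CCA·CCA·CCA·BD·CCA·BD·BD·CD·BD·BD·CD·BD·BD·CD·BD·BD·CD·CCA·CCA·BD·BD·CD
    A ↦ CD
    B ↦ CCA
    C ↦ BD
    D ↦ CCA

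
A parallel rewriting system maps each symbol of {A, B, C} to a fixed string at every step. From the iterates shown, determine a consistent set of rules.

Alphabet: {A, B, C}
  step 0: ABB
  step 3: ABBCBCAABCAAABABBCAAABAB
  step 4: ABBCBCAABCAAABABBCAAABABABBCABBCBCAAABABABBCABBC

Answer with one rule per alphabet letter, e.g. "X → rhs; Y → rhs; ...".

A->AB, B->BC, C->AA

  step 3 ⇒ step 4: ABBCBCAABCAAABABBCAAABAB ⇒ AB·BC·BC·AA·BC·AA·AB·AB·BC·AA·AB·AB·AB·BC·AB·BC·BC·AA·AB·AB·AB·BC·AB·BC
    A ↦ AB
    B ↦ BC
    C ↦ AA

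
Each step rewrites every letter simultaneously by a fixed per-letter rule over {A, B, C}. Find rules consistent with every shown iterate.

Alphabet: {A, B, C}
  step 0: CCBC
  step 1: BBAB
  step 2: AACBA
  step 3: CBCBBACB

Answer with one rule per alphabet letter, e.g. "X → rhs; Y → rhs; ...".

A->CB, B->A, C->B

  step 2 ⇒ step 3: AACBA ⇒ CB·CB·B·A·CB
    A ↦ CB
    B ↦ A
    C ↦ B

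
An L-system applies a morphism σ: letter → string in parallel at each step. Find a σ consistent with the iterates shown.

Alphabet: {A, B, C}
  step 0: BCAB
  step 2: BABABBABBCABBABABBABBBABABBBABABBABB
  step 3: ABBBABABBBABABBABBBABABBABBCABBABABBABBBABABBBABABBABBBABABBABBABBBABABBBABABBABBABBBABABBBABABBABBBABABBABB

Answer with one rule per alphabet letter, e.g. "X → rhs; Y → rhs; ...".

  step 2 ⇒ step 3: BABABBABBCABBABABBABBBABABBBABABBABB ⇒ ABB·BAB·ABB·BAB·ABB·ABB·BAB·ABB·ABB·CAB·BAB·ABB·ABB·BAB·ABB·BAB·ABB·ABB·BAB·ABB·ABB·ABB·BAB·ABB·BAB·ABB·ABB·ABB·BAB·ABB·BAB·ABB·ABB·BAB·ABB·ABB
    A ↦ BAB
    B ↦ ABB
    C ↦ CAB

A->BAB, B->ABB, C->CAB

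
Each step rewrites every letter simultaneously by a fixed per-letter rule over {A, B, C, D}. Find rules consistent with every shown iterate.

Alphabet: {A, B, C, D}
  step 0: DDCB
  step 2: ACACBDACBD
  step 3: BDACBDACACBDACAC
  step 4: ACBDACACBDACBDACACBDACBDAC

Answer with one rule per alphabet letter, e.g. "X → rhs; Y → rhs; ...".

A->BD, B->A, C->AC, D->C

  step 3 ⇒ step 4: BDACBDACACBDACAC ⇒ A·C·BD·AC·A·C·BD·AC·BD·AC·A·C·BD·AC·BD·AC
    A ↦ BD
    B ↦ A
    C ↦ AC
    D ↦ C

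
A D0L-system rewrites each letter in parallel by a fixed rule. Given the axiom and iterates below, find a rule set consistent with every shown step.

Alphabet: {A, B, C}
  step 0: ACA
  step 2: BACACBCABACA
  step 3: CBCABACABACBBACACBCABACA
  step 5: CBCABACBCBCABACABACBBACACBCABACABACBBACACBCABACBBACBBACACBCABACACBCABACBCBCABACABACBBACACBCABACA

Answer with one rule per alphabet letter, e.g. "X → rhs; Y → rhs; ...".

  step 2 ⇒ step 3: BACACBCABACA ⇒ CB·CA·BA·CA·BA·CB·BA·CA·CB·CA·BA·CA
    A ↦ CA
    B ↦ CB
    C ↦ BA

A->CA, B->CB, C->BA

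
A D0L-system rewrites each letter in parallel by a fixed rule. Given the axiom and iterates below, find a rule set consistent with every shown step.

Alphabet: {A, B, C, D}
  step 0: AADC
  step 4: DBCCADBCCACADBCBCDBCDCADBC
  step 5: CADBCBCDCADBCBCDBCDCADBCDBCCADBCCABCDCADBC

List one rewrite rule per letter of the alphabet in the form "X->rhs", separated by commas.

A->D, B->D, C->BC, D->CA

  step 4 ⇒ step 5: DBCCADBCCACADBCBCDBCDCADBC ⇒ CA·D·BC·BC·D·CA·D·BC·BC·D·BC·D·CA·D·BC·D·BC·CA·D·BC·CA·BC·D·CA·D·BC
    A ↦ D
    B ↦ D
    C ↦ BC
    D ↦ CA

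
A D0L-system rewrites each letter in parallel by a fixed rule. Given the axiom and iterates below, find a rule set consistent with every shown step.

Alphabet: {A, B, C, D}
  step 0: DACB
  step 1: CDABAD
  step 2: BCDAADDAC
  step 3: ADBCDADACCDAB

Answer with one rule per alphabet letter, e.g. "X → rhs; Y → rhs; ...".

  step 2 ⇒ step 3: BCDAADDAC ⇒ AD·B·C·DA·DA·C·C·DA·B
    A ↦ DA
    B ↦ AD
    C ↦ B
    D ↦ C

A->DA, B->AD, C->B, D->C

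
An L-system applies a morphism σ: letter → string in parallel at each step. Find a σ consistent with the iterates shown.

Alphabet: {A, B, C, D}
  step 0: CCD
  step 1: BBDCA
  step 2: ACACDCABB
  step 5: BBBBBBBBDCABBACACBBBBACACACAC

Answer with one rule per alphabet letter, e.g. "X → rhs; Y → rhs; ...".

  step 1 ⇒ step 2: BBDCA ⇒ AC·AC·DCA·B·B
    A ↦ B
    B ↦ AC
    C ↦ B
    D ↦ DCA

A->B, B->AC, C->B, D->DCA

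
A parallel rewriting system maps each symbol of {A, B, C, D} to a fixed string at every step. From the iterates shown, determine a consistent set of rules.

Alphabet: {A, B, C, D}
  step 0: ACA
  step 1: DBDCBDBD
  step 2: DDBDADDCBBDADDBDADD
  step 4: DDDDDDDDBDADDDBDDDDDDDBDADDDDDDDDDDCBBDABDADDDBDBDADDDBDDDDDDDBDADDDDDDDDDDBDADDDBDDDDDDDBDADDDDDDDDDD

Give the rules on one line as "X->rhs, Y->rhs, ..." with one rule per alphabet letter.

  step 1 ⇒ step 2: DBDCBDBD ⇒ DD·BDA·DD·CB·BDA·DD·BDA·DD
    B ↦ BDA
    C ↦ CB
    D ↦ DD
  step 0 ⇒ step 1: ACA ⇒ DBD·CB·DBD
    A ↦ DBD

A->DBD, B->BDA, C->CB, D->DD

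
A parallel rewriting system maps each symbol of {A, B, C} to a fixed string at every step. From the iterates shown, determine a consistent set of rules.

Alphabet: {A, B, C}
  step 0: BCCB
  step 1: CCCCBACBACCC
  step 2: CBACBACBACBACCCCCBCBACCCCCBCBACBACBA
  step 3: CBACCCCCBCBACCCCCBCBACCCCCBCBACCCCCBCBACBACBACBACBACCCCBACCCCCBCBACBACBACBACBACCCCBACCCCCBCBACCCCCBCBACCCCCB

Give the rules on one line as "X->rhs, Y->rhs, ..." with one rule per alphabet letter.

A->CCB, B->CCC, C->CBA

  step 2 ⇒ step 3: CBACBACBACBACCCCCBCBACCCCCBCBACBACBA ⇒ CBA·CCC·CCB·CBA·CCC·CCB·CBA·CCC·CCB·CBA·CCC·CCB·CBA·CBA·CBA·CBA·CBA·CCC·CBA·CCC·CCB·CBA·CBA·CBA·CBA·CBA·CCC·CBA·CCC·CCB·CBA·CCC·CCB·CBA·CCC·CCB
    A ↦ CCB
    B ↦ CCC
    C ↦ CBA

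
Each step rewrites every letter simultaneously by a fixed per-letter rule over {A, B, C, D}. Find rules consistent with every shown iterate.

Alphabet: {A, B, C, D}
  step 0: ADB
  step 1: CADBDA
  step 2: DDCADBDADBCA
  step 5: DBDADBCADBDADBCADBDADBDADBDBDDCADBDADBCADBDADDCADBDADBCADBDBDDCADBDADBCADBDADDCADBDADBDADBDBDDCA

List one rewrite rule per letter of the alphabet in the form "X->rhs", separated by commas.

  step 1 ⇒ step 2: CADBDA ⇒ DD·CA·DB·DA·DB·CA
    A ↦ CA
    B ↦ DA
    C ↦ DD
    D ↦ DB

A->CA, B->DA, C->DD, D->DB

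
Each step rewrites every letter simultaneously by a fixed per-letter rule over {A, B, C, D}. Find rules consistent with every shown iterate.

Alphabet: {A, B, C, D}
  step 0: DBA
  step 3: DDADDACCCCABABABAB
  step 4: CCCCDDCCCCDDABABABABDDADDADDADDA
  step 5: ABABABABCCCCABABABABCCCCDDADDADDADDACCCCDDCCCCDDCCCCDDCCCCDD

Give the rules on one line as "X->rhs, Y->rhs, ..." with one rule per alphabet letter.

A->DD, B->A, C->AB, D->CC

  step 4 ⇒ step 5: CCCCDDCCCCDDABABABABDDADDADDADDA ⇒ AB·AB·AB·AB·CC·CC·AB·AB·AB·AB·CC·CC·DD·A·DD·A·DD·A·DD·A·CC·CC·DD·CC·CC·DD·CC·CC·DD·CC·CC·DD
    A ↦ DD
    B ↦ A
    C ↦ AB
    D ↦ CC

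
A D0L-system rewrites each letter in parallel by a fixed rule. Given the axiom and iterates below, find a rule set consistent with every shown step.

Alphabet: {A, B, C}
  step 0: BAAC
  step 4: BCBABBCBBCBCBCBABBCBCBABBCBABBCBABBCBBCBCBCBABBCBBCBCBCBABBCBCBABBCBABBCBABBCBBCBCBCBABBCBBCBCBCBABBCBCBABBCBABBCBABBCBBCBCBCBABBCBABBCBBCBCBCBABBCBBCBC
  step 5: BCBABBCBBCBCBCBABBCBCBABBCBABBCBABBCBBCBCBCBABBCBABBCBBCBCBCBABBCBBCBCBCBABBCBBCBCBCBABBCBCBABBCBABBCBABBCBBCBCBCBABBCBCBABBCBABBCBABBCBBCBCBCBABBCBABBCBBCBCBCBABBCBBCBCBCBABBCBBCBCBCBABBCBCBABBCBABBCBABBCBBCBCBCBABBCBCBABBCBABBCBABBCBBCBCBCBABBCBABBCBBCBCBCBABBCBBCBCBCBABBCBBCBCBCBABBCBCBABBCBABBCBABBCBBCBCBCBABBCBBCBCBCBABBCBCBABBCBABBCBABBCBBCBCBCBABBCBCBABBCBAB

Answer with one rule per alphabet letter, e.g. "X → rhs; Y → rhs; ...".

  step 4 ⇒ step 5: BCBABBCBBCBCBCBABBCBCBABBCBABBCBABBCBBCBCBCBABBCBBCBCBCBABBCBCBABBCBABBCBABBCBBCBCBCBABBCBBCBCBCBABBCBCBABBCBABBCBABBCBBCBCBCBABBCBABBCBBCBCBCBABBCBBCBC ⇒ BC·BAB·BC·BBC·BC·BC·BAB·BC·BC·BAB·BC·BAB·BC·BAB·BC·BBC·BC·BC·BAB·BC·BAB·BC·BBC·BC·BC·BAB·BC·BBC·BC·BC·BAB·BC·BBC·BC·BC·BAB·BC·BC·BAB·BC·BAB·BC·BAB·BC·BBC·BC·BC·BAB·BC·BC·BAB·BC·BAB·BC·BAB·BC·BBC·BC·BC·BAB·BC·BAB·BC·BBC·BC·BC·BAB·BC·BBC·BC·BC·BAB·BC·BBC·BC·BC·BAB·BC·BC·BAB·BC·BAB·BC·BAB·BC·BBC·BC·BC·BAB·BC·BC·BAB·BC·BAB·BC·BAB·BC·BBC·BC·BC·BAB·BC·BAB·BC·BBC·BC·BC·BAB·BC·BBC·BC·BC·BAB·BC·BBC·BC·BC·BAB·BC·BC·BAB·BC·BAB·BC·BAB·BC·BBC·BC·BC·BAB·BC·BBC·BC·BC·BAB·BC·BC·BAB·BC·BAB·BC·BAB·BC·BBC·BC·BC·BAB·BC·BC·BAB·BC·BAB
    A ↦ BBC
    B ↦ BC
    C ↦ BAB

A->BBC, B->BC, C->BAB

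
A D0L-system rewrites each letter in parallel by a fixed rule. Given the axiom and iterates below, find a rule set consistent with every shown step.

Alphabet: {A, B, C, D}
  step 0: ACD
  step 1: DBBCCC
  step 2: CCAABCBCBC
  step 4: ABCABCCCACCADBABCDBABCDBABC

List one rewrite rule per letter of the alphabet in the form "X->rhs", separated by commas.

A->DB, B->A, C->BC, D->CC

  step 1 ⇒ step 2: DBBCCC ⇒ CC·A·A·BC·BC·BC
    B ↦ A
    C ↦ BC
    D ↦ CC
  step 0 ⇒ step 1: ACD ⇒ DB·BC·CC
    A ↦ DB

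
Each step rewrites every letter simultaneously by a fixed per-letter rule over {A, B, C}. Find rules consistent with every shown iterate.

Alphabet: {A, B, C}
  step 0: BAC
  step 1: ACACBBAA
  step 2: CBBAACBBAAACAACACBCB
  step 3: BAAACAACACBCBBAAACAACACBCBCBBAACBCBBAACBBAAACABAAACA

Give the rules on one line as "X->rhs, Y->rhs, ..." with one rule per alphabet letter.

  step 2 ⇒ step 3: CBBAACBBAAACAACACBCB ⇒ BAA·ACA·ACA·CB·CB·BAA·ACA·ACA·CB·CB·CB·BAA·CB·CB·BAA·CB·BAA·ACA·BAA·ACA
    A ↦ CB
    B ↦ ACA
    C ↦ BAA

A->CB, B->ACA, C->BAA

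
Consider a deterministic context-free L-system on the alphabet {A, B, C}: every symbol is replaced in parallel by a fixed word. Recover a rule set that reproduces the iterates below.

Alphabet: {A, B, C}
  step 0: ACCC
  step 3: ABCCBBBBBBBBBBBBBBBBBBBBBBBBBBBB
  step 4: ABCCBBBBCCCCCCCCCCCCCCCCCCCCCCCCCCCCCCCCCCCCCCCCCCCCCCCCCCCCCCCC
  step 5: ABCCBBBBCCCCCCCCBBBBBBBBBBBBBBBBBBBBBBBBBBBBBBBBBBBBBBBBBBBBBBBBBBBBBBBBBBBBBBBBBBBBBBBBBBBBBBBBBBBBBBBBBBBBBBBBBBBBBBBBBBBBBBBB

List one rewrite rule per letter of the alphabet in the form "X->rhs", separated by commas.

A->AB, B->CC, C->BB

  step 4 ⇒ step 5: ABCCBBBBCCCCCCCCCCCCCCCCCCCCCCCCCCCCCCCCCCCCCCCCCCCCCCCCCCCCCCCC ⇒ AB·CC·BB·BB·CC·CC·CC·CC·BB·BB·BB·BB·BB·BB·BB·BB·BB·BB·BB·BB·BB·BB·BB·BB·BB·BB·BB·BB·BB·BB·BB·BB·BB·BB·BB·BB·BB·BB·BB·BB·BB·BB·BB·BB·BB·BB·BB·BB·BB·BB·BB·BB·BB·BB·BB·BB·BB·BB·BB·BB·BB·BB·BB·BB
    A ↦ AB
    B ↦ CC
    C ↦ BB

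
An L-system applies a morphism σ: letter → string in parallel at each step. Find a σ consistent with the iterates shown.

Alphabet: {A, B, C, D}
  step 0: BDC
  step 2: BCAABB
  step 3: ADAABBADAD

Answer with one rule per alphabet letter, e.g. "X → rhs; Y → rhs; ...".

A->B, B->AD, C->AA, D->C

  step 2 ⇒ step 3: BCAABB ⇒ AD·AA·B·B·AD·AD
    A ↦ B
    B ↦ AD
    C ↦ AA
    D ↦ C  (constrained at step 0)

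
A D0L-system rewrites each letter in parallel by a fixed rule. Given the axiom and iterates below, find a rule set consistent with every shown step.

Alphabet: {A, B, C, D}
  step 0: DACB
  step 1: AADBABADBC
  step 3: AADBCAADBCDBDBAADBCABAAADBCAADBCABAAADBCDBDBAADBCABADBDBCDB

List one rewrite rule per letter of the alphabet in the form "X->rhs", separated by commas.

A->DB, B->DBC, C->ABA, D->AA

  step 0 ⇒ step 1: DACB ⇒ AA·DB·ABA·DBC
    A ↦ DB
    B ↦ DBC
    C ↦ ABA
    D ↦ AA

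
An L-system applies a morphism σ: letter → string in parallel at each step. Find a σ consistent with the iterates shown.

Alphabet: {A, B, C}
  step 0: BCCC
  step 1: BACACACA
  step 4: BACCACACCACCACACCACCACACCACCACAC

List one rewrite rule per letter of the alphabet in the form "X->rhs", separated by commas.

A->C, B->BA, C->CA

  step 0 ⇒ step 1: BCCC ⇒ BA·CA·CA·CA
    B ↦ BA
    C ↦ CA
    A ↦ C  (constrained at step 1)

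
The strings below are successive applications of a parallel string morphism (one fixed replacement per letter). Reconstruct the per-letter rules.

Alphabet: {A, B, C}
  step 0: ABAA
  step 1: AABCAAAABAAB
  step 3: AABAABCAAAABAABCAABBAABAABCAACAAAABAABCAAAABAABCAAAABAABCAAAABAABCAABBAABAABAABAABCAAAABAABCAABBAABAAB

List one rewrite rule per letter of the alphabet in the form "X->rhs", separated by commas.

A->AAB, B->CAA, C->BB

  step 0 ⇒ step 1: ABAA ⇒ AAB·CAA·AAB·AAB
    A ↦ AAB
    B ↦ CAA
    C ↦ BB  (constrained at step 1)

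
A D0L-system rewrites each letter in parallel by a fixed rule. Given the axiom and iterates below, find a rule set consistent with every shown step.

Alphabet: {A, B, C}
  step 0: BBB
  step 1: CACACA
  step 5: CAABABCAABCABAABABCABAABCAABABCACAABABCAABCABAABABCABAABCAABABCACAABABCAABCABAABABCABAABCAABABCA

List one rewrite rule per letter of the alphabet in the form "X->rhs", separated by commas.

A->AB, B->CA, C->BA

  step 0 ⇒ step 1: BBB ⇒ CA·CA·CA
    B ↦ CA
    A ↦ AB  (constrained at step 1)
    C ↦ BA  (constrained at step 1)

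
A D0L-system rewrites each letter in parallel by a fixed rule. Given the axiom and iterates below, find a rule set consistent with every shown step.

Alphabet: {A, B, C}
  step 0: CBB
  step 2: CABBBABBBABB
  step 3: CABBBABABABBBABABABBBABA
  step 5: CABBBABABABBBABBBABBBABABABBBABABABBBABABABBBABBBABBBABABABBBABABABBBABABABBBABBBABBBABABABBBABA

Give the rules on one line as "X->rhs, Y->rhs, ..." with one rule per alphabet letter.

  step 2 ⇒ step 3: CABBBABBBABB ⇒ CA·BB·BA·BA·BA·BB·BA·BA·BA·BB·BA·BA
    A ↦ BB
    B ↦ BA
    C ↦ CA

A->BB, B->BA, C->CA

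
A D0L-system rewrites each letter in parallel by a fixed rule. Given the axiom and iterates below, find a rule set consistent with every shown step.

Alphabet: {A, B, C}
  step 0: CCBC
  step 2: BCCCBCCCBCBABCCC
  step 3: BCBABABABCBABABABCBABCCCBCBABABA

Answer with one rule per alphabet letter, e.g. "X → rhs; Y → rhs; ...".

  step 2 ⇒ step 3: BCCCBCCCBCBABCCC ⇒ BC·BA·BA·BA·BC·BA·BA·BA·BC·BA·BC·CC·BC·BA·BA·BA
    A ↦ CC
    B ↦ BC
    C ↦ BA

A->CC, B->BC, C->BA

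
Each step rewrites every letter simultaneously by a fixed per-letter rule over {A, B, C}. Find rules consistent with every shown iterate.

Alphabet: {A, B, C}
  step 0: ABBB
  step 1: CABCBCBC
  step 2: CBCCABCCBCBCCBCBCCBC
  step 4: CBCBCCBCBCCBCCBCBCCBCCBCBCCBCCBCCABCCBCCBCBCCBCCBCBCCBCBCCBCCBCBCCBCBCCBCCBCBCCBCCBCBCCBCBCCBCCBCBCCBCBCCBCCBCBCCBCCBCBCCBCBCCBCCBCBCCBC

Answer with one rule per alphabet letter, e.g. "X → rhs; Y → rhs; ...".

A->CA, B->BC, C->CBC

  step 1 ⇒ step 2: CABCBCBC ⇒ CBC·CA·BC·CBC·BC·CBC·BC·CBC
    A ↦ CA
    B ↦ BC
    C ↦ CBC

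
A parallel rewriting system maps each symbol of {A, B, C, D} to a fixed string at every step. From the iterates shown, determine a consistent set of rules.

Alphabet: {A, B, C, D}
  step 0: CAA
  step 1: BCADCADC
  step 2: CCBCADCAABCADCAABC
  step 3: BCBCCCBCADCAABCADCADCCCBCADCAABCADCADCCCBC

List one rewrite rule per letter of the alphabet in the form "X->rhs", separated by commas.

  step 2 ⇒ step 3: CCBCADCAABCADCAABC ⇒ BC·BC·CC·BC·ADC·AA·BC·ADC·ADC·CC·BC·ADC·AA·BC·ADC·ADC·CC·BC
    A ↦ ADC
    B ↦ CC
    C ↦ BC
    D ↦ AA

A->ADC, B->CC, C->BC, D->AA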